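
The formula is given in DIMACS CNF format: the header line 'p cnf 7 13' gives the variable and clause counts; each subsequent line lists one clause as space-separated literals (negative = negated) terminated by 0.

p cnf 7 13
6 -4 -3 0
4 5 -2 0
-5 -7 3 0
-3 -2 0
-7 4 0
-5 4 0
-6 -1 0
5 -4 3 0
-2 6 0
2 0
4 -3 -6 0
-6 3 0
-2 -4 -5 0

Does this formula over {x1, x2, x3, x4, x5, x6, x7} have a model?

Unsatisfiable

From the singleton clause (x2), x2 = True.
From the singleton clause (¬x3), x3 = False.
From the singleton clause (x6), x6 = True.
That conflicts with the unit clause (¬x6).
No assignment satisfies every clause.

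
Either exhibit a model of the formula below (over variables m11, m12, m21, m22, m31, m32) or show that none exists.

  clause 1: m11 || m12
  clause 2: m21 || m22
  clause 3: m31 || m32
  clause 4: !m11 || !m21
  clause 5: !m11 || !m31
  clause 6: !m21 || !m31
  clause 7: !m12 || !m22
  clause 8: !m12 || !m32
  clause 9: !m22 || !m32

UNSATISFIABLE

Branch on m11: set m11 = true.
(!m21) alone gives m21 = false.
(m22) alone gives m22 = true.
(!m31) alone gives m31 = false.
(m32) alone gives m32 = true.
Now (!m32) is unsatisfied and unit — conflict.
Backtrack on m11: now try m11 = false.
(m12) alone gives m12 = true.
(!m22) alone gives m22 = false.
(m21) alone gives m21 = true.
(!m31) alone gives m31 = false.
(m32) alone gives m32 = true.
Now (!m32) is unsatisfied and unit — conflict.
Both values of m11 lead to a conflict.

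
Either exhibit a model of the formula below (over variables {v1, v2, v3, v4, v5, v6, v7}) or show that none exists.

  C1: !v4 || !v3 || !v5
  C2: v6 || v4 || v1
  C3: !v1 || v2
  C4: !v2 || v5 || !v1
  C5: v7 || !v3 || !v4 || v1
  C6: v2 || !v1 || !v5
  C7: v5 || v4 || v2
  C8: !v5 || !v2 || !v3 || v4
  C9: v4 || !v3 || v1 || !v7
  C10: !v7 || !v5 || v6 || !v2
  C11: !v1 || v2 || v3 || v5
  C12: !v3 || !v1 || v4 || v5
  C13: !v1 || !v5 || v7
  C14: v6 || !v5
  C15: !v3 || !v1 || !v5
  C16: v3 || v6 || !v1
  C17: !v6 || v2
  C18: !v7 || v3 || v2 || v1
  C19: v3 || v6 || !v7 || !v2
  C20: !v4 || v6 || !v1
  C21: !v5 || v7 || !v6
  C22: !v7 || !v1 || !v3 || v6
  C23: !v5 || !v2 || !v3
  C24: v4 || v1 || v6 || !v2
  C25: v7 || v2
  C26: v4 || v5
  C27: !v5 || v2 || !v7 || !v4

Branch on v1: set v1 = false.
Branch on v6: set v6 = true.
From the singleton clause (v2), v2 = true.
Branch on v5: set v5 = true.
From the singleton clause (v7), v7 = true.
From the singleton clause (!v3), v3 = false.
All clauses hold; v4 can take either value.

v1 ↦ false, v2 ↦ true, v3 ↦ false, v4 ↦ false, v5 ↦ true, v6 ↦ true, v7 ↦ true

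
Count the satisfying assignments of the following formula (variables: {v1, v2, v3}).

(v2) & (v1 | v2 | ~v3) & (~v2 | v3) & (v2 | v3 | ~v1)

2

There are 2^3 = 8 truth assignments over (v1, v2, v3).
Split on v1. With v1 = 1, the clauses containing v1 are satisfied and ~v1 drops from the rest; 1 of the 2^2 = 4 assignments to the other variables satisfy what remains.
With v1 = 0, by the same count on the reduced clause set, 1 assignment works.
Total: 1 + 1 = 2.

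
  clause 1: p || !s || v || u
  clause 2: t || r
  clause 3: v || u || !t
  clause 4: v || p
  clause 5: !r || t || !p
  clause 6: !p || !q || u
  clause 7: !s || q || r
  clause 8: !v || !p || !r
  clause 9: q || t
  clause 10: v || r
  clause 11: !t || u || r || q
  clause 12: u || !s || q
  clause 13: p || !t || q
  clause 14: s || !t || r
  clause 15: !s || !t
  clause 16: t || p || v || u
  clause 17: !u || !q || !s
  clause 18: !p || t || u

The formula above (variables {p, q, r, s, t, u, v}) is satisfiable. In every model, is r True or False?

True

Suppose r = false.
Unit clause (t) forces t = true.
Unit clause (v) forces v = true.
Unit clause (s) forces s = true.
But (!s) is also a unit clause — contradiction.
So every satisfying assignment has r = True.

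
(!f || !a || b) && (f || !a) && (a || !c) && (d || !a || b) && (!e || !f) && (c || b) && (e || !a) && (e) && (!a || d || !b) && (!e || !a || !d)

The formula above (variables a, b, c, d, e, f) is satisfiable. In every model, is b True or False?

True

Suppose b = false.
Unit clause (c) forces c = true.
Unit clause (a) forces a = true.
Unit clause (!f) forces f = false.
But (f) is also a unit clause — contradiction.
So every satisfying assignment has b = True.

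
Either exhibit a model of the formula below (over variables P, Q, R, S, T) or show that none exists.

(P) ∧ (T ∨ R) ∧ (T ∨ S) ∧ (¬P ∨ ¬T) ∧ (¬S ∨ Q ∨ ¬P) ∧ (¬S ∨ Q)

(P) alone gives P = True.
(¬T) alone gives T = False.
(R) alone gives R = True.
(S) alone gives S = True.
(Q) alone gives Q = True.
All clauses are satisfied.

P: True,  Q: True,  R: True,  S: True,  T: False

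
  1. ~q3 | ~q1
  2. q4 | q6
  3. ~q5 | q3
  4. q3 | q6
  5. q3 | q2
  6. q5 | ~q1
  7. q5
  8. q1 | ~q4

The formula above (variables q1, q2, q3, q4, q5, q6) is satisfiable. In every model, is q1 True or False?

Suppose q1 = 1.
The clause (~q3) is unit, so q3 = 0.
The clause (~q5) is unit, so q5 = 0.
That conflicts with the unit clause (q5).
So every satisfying assignment has q1 = False.

False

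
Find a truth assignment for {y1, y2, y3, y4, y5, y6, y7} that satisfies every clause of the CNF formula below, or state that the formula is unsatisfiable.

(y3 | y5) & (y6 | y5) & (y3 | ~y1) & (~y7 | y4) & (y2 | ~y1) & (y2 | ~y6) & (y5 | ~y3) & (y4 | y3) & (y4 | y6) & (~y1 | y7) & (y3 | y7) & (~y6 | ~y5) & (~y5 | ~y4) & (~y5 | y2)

UNSATISFIABLE

Branch on y3: set y3 = 1.
From the singleton clause (y5), y5 = 1.
From the singleton clause (~y6), y6 = 0.
From the singleton clause (y4), y4 = 1.
But (~y4) is also a unit clause — contradiction.
So y3 must be the other value — set y3 = 0.
From the singleton clause (y5), y5 = 1.
From the singleton clause (~y1), y1 = 0.
From the singleton clause (y4), y4 = 1.
But (~y4) is also a unit clause — contradiction.
Both values of y3 lead to a conflict.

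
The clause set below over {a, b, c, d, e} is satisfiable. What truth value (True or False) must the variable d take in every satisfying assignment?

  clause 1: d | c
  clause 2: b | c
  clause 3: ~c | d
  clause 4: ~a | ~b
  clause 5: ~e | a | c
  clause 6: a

True

Suppose d = 0.
The clause (c) is unit, so c = 1.
But (~c) is also a unit clause — contradiction.
So every satisfying assignment has d = True.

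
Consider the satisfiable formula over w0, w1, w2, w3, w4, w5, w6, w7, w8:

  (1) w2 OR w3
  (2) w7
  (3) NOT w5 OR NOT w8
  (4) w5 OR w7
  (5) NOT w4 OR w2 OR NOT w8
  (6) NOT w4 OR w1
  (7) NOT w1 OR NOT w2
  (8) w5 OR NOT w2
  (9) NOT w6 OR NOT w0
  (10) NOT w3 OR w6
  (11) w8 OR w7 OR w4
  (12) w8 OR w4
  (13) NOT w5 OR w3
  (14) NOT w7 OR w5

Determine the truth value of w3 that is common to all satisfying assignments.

Suppose w3 = false.
(w2) alone gives w2 = true.
(w7) alone gives w7 = true.
(NOT w1) alone gives w1 = false.
(NOT w4) alone gives w4 = false.
(w5) alone gives w5 = true.
But (NOT w5) is also a unit clause — contradiction.
So every satisfying assignment has w3 = True.

True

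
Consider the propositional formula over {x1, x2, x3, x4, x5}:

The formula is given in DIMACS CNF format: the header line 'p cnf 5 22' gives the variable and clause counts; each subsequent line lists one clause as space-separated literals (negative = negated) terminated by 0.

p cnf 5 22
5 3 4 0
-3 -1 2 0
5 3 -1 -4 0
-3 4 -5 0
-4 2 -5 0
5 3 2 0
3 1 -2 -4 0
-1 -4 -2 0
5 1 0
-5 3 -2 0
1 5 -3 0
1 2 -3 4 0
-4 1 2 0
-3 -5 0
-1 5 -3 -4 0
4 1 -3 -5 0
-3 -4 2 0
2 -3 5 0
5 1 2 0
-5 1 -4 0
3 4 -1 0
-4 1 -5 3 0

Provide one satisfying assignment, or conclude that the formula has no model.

x1=True, x2=True, x3=True, x4=False, x5=False

Case x5 = False:
The clause (x1) is unit, so x1 = True.
Case x3 = True:
The clause (x2) is unit, so x2 = True.
The clause (¬x4) is unit, so x4 = False.
Every clause now holds.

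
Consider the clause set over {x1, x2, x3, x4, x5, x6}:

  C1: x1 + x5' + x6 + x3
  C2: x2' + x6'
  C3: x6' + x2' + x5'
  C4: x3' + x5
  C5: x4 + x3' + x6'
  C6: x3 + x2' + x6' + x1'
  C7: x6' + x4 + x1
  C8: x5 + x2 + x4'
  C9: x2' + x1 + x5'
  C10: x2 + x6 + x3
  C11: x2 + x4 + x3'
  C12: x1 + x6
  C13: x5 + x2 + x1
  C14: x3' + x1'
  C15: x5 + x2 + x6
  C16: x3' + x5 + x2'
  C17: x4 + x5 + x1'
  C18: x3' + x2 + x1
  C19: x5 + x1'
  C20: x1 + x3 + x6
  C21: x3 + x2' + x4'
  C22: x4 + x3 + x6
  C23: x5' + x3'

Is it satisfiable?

Case x2 = 0:
Case x3 = 0:
(x6) alone gives x6 = 1.
Case x4 = 0:
(x1) alone gives x1 = 1.
(x5) alone gives x5 = 1.
This assignment satisfies each clause.
A satisfying assignment: x1: 1, x2: 0, x3: 0, x4: 0, x5: 1, x6: 1.

Satisfiable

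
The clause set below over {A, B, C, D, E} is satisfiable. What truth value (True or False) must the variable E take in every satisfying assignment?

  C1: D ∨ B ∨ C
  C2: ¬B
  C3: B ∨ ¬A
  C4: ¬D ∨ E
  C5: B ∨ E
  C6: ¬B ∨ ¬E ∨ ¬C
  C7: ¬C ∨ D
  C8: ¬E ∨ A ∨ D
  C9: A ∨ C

True

Suppose E = False.
(¬B) alone gives B = False.
Now (B) is unsatisfied and unit — conflict.
So every satisfying assignment has E = True.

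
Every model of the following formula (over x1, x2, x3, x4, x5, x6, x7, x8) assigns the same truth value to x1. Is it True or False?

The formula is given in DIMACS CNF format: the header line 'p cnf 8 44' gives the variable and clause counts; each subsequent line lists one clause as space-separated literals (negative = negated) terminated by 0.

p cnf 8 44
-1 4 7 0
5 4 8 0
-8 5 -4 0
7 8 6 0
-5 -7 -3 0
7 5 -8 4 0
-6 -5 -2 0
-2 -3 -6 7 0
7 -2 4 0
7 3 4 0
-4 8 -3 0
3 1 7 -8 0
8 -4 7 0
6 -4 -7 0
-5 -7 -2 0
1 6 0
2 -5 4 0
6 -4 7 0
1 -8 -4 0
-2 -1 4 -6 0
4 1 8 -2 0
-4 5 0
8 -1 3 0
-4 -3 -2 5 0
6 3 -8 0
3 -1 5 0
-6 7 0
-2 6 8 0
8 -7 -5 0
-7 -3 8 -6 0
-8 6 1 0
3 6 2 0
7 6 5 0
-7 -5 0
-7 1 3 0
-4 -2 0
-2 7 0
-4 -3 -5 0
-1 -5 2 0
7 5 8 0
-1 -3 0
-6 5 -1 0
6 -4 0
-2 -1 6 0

False

Suppose x1 = True.
Unit clause (¬x3) forces x3 = False.
Unit clause (x8) forces x8 = True.
Unit clause (x6) forces x6 = True.
Unit clause (x5) forces x5 = True.
Unit clause (¬x2) forces x2 = False.
Now (x2) is unsatisfied and unit — conflict.
So every satisfying assignment has x1 = False.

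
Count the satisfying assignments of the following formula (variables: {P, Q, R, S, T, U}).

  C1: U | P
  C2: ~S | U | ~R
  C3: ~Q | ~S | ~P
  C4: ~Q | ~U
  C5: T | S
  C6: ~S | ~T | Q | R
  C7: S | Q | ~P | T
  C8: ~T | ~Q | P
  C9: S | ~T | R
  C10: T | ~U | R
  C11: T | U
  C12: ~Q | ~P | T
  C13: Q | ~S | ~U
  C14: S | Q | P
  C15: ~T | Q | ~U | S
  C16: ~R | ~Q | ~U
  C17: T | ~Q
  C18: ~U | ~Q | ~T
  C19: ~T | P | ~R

2

There are 2^6 = 64 truth assignments over (P, Q, R, S, T, U).
Split on Q. With Q = 1, the clauses containing Q are satisfied and ~Q drops from the rest; 1 of the 2^5 = 32 assignments to the other variables satisfy what remains.
With Q = 0, by the same count on the reduced clause set, 1 assignment works.
(One model: P=T, Q=F, R=T, S=F, T=T, U=F.)
Total: 1 + 1 = 2.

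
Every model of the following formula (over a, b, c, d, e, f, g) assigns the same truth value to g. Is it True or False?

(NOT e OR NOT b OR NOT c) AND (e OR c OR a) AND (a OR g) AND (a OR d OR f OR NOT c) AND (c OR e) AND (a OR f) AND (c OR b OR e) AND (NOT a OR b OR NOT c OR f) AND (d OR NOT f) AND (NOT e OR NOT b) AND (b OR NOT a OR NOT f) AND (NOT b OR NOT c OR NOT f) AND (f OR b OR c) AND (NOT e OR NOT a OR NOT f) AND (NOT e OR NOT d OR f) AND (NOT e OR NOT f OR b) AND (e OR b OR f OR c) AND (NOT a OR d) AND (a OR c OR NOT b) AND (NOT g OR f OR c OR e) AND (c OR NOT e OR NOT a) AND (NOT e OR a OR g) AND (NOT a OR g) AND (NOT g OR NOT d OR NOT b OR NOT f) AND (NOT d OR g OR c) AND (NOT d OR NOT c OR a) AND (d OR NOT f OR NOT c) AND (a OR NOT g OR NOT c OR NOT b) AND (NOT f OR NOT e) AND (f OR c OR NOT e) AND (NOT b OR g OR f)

Suppose g = false.
Unit clause (a) forces a = true.
But (NOT a) is also a unit clause — contradiction.
So every satisfying assignment has g = True.

True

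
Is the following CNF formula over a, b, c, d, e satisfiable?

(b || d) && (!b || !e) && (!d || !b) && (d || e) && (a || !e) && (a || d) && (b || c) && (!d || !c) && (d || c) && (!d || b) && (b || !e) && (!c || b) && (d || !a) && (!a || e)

Try b = true.
The clause (!e) is unit, so e = false.
The clause (!d) is unit, so d = false.
But (d) is also a unit clause — contradiction.
Undo b and try b = false.
The clause (d) is unit, so d = true.
But (!d) is also a unit clause — contradiction.
Either choice for b ends in contradiction.
No assignment satisfies every clause.

No, unsatisfiable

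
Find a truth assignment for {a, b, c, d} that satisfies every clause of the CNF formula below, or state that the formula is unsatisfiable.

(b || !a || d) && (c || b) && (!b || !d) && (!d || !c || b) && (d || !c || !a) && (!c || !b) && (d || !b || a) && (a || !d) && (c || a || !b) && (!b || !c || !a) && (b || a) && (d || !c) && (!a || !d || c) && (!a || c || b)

Suppose c = false.
(b) alone gives b = true.
(!d) alone gives d = false.
(a) alone gives a = true.
All clauses are satisfied.

a: true; b: true; c: false; d: false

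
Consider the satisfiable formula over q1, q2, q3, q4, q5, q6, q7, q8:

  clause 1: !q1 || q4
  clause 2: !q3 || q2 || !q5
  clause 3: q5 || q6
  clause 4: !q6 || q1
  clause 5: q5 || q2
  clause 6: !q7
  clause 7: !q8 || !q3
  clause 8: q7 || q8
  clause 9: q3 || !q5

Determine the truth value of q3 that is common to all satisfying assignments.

False

Suppose q3 = true.
From the singleton clause (!q7), q7 = false.
From the singleton clause (!q8), q8 = false.
That conflicts with the unit clause (q8).
So every satisfying assignment has q3 = False.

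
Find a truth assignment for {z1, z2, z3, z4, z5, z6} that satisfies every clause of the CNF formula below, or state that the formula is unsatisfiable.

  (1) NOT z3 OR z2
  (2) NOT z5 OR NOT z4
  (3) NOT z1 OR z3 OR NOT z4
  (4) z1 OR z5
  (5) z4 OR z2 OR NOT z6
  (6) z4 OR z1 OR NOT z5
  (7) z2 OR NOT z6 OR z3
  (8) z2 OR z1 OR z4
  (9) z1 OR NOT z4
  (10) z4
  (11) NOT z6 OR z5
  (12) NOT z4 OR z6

UNSATISFIABLE

Unit clause (z4) forces z4 = true.
Unit clause (NOT z5) forces z5 = false.
Unit clause (z1) forces z1 = true.
Unit clause (z3) forces z3 = true.
Unit clause (z2) forces z2 = true.
Unit clause (NOT z6) forces z6 = false.
Now (z6) is unsatisfied and unit — conflict.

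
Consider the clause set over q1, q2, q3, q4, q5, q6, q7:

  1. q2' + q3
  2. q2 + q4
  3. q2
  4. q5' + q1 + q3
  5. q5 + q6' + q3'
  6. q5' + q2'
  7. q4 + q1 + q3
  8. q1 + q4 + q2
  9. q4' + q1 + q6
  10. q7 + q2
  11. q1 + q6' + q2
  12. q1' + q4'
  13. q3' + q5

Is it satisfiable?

Unit clause (q2) forces q2 = 1.
Unit clause (q3) forces q3 = 1.
Unit clause (q5') forces q5 = 0.
Now (q5) is unsatisfied and unit — conflict.
No assignment satisfies every clause.

Unsatisfiable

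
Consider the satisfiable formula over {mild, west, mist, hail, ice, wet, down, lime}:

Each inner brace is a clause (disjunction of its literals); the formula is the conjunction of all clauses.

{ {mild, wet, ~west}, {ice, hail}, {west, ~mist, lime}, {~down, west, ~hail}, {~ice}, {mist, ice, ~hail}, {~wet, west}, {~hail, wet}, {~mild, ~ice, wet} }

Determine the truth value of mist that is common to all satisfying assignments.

Suppose mist = 0.
Unit clause (~ice) forces ice = 0.
Unit clause (hail) forces hail = 1.
But (~hail) is also a unit clause — contradiction.
So every satisfying assignment has mist = True.

True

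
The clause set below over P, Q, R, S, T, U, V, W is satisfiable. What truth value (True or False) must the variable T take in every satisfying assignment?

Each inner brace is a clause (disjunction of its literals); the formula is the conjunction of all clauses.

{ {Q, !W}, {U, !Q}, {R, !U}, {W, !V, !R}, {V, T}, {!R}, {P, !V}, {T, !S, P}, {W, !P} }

Suppose T = false.
(V) alone gives V = true.
(!R) alone gives R = false.
(!U) alone gives U = false.
(!Q) alone gives Q = false.
(!W) alone gives W = false.
(P) alone gives P = true.
Now (!P) is unsatisfied and unit — conflict.
So every satisfying assignment has T = True.

True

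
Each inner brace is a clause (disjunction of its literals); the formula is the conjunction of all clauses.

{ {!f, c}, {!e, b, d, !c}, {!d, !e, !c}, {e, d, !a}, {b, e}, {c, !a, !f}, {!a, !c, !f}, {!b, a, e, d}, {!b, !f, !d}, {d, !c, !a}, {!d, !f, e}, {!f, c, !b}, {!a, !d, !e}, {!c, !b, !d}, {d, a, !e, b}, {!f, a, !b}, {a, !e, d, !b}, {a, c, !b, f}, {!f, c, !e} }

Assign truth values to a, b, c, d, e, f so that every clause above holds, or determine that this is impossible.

a ↦ false; b ↦ false; c ↦ false; d ↦ true; e ↦ true; f ↦ false

Try f = false.
Try b = false.
Unit clause (e) forces e = true.
Try d = true.
Unit clause (!c) forces c = false.
Unit clause (!a) forces a = false.
Every clause now holds.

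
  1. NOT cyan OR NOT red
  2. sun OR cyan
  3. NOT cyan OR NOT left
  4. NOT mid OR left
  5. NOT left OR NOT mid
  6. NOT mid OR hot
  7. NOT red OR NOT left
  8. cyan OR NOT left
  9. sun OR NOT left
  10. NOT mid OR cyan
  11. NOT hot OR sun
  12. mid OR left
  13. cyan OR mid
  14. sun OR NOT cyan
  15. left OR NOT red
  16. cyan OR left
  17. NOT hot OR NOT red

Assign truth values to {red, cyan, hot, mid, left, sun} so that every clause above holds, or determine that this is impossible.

Case cyan = false:
Unit clause (sun) forces sun = true.
Unit clause (NOT left) forces left = false.
Now (left) is unsatisfied and unit — conflict.
So cyan must be the other value — set cyan = true.
Unit clause (NOT red) forces red = false.
Unit clause (NOT left) forces left = false.
Unit clause (NOT mid) forces mid = false.
Now (mid) is unsatisfied and unit — conflict.
Both values of cyan lead to a conflict.

UNSATISFIABLE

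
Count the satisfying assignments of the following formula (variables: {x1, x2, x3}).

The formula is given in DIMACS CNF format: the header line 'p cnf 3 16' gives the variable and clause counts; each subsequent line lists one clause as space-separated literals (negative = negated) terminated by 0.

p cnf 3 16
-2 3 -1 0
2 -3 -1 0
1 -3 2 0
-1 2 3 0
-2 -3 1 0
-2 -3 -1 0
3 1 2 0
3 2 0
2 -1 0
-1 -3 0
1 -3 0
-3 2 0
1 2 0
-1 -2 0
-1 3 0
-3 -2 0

1

There are 2^3 = 8 truth assignments over (x1, x2, x3).
Split on x1. With x1 = True, the clauses containing x1 are satisfied and ¬x1 drops from the rest; 0 of the 2^2 = 4 assignments to the other variables satisfy what remains.
With x1 = False, by the same count on the reduced clause set, 1 assignment works.
(One model: x1=F, x2=T, x3=F.)
Total: 0 + 1 = 1.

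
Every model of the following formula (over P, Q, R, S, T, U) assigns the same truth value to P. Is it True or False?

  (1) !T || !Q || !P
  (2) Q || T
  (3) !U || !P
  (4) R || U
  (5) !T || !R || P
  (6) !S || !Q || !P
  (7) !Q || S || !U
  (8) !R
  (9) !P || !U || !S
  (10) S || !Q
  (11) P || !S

Suppose P = true.
From the singleton clause (!U), U = false.
From the singleton clause (R), R = true.
But (!R) is also a unit clause — contradiction.
So every satisfying assignment has P = False.

False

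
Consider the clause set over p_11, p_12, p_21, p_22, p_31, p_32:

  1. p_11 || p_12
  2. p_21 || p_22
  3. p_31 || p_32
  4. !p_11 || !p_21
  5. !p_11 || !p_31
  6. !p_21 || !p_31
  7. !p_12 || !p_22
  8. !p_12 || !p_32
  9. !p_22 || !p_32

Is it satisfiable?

Unsatisfiable

Branch on p_11: set p_11 = true.
From the singleton clause (!p_21), p_21 = false.
From the singleton clause (p_22), p_22 = true.
From the singleton clause (!p_31), p_31 = false.
From the singleton clause (p_32), p_32 = true.
That conflicts with the unit clause (!p_32).
So p_11 must be the other value — set p_11 = false.
From the singleton clause (p_12), p_12 = true.
From the singleton clause (!p_22), p_22 = false.
From the singleton clause (p_21), p_21 = true.
From the singleton clause (!p_31), p_31 = false.
From the singleton clause (p_32), p_32 = true.
That conflicts with the unit clause (!p_32).
Either choice for p_11 ends in contradiction.
No assignment satisfies every clause.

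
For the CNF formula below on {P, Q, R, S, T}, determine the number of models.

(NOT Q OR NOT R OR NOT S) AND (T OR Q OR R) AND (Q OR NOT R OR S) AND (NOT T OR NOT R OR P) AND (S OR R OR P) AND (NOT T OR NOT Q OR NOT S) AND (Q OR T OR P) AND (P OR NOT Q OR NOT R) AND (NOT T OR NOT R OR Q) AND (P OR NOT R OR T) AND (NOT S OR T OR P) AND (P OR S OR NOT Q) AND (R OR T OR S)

There are 2^5 = 32 truth assignments over (P, Q, R, S, T).
Split on S. With S = true, the clauses containing S are satisfied and NOT S drops from the rest; 4 of the 2^4 = 16 assignments to the other variables satisfy what remains.
With S = false, by the same count on the reduced clause set, 4 assignments work.
(One model: P=F, Q=F, R=F, S=T, T=T.)
Total: 4 + 4 = 8.

8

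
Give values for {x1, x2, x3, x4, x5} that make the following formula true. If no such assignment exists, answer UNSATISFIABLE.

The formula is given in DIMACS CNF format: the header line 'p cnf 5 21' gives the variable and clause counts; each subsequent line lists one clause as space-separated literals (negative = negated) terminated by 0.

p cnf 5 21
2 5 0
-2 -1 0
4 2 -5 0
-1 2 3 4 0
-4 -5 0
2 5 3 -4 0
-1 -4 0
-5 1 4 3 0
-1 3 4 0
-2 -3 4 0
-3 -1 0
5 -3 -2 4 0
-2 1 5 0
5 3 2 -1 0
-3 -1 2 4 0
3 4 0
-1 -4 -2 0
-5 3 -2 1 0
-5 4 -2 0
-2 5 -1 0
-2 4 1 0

UNSATISFIABLE

Branch on x2: set x2 = True.
(¬x1) alone gives x1 = False.
(x5) alone gives x5 = True.
(¬x4) alone gives x4 = False.
Now (x4) is unsatisfied and unit — conflict.
Undo x2 and try x2 = False.
(x5) alone gives x5 = True.
(x4) alone gives x4 = True.
Now (¬x4) is unsatisfied and unit — conflict.
Either choice for x2 ends in contradiction.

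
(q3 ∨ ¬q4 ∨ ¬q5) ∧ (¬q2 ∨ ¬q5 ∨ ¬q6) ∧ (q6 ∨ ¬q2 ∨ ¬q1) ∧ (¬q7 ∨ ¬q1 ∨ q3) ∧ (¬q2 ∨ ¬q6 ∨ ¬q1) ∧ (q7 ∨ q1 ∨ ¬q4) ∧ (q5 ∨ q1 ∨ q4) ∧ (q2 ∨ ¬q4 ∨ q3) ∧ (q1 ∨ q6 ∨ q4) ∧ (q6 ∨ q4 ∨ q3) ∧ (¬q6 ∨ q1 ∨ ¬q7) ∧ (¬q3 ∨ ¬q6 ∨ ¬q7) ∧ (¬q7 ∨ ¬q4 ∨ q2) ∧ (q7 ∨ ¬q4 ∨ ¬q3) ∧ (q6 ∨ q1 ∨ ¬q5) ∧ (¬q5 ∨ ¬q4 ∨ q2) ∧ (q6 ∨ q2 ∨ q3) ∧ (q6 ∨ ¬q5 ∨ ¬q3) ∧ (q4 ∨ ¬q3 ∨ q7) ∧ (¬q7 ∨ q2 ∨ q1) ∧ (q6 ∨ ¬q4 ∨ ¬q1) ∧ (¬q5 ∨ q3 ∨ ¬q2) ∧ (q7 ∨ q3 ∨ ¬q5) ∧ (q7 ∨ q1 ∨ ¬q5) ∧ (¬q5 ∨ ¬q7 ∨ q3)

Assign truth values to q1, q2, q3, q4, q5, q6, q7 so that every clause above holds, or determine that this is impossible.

q1: True; q2: False; q3: True; q4: False; q5: False; q6: False; q7: True

Branch on q3: set q3 = True.
Branch on q6: set q6 = False.
Unit clause (¬q5) forces q5 = False.
Branch on q2: set q2 = False.
Branch on q1: set q1 = True.
Unit clause (¬q4) forces q4 = False.
Unit clause (q7) forces q7 = True.
Every clause now holds.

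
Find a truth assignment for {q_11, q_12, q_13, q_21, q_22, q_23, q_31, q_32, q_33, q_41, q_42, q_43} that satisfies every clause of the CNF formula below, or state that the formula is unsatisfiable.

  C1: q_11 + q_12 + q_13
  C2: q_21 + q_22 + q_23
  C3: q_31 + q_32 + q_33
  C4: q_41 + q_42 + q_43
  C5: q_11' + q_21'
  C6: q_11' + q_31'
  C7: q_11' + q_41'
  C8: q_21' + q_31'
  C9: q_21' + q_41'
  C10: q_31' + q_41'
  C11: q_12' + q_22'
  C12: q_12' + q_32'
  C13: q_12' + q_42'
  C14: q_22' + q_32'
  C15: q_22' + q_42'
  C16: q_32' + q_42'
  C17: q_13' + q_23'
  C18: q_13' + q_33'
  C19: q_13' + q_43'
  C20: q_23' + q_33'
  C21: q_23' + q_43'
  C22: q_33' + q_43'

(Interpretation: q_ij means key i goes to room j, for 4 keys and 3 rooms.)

UNSATISFIABLE

Branch on q_11: set q_11 = 0.
Branch on q_12: set q_12 = 1.
From the singleton clause (q_22'), q_22 = 0.
From the singleton clause (q_32'), q_32 = 0.
From the singleton clause (q_42'), q_42 = 0.
Branch on q_21: set q_21 = 1.
From the singleton clause (q_31'), q_31 = 0.
From the singleton clause (q_33), q_33 = 1.
From the singleton clause (q_41'), q_41 = 0.
From the singleton clause (q_43), q_43 = 1.
That conflicts with the unit clause (q_43').
Backtrack on q_21: now try q_21 = 0.
From the singleton clause (q_23), q_23 = 1.
From the singleton clause (q_13'), q_13 = 0.
From the singleton clause (q_33'), q_33 = 0.
From the singleton clause (q_31), q_31 = 1.
From the singleton clause (q_41'), q_41 = 0.
From the singleton clause (q_43), q_43 = 1.
That conflicts with the unit clause (q_43').
Both values of q_21 lead to a conflict.
Backtrack on q_12: now try q_12 = 0.
From the singleton clause (q_13), q_13 = 1.
From the singleton clause (q_23'), q_23 = 0.
From the singleton clause (q_33'), q_33 = 0.
From the singleton clause (q_43'), q_43 = 0.
Branch on q_21: set q_21 = 1.
From the singleton clause (q_31'), q_31 = 0.
From the singleton clause (q_32), q_32 = 1.
From the singleton clause (q_41'), q_41 = 0.
From the singleton clause (q_42), q_42 = 1.
That conflicts with the unit clause (q_42').
Backtrack on q_21: now try q_21 = 0.
From the singleton clause (q_22), q_22 = 1.
From the singleton clause (q_32'), q_32 = 0.
From the singleton clause (q_31), q_31 = 1.
From the singleton clause (q_41'), q_41 = 0.
From the singleton clause (q_42), q_42 = 1.
That conflicts with the unit clause (q_42').
Both values of q_21 lead to a conflict.
Both values of q_12 lead to a conflict.
Backtrack on q_11: now try q_11 = 1.
From the singleton clause (q_21'), q_21 = 0.
From the singleton clause (q_31'), q_31 = 0.
From the singleton clause (q_41'), q_41 = 0.
Branch on q_22: set q_22 = 1.
From the singleton clause (q_12'), q_12 = 0.
From the singleton clause (q_32'), q_32 = 0.
From the singleton clause (q_33), q_33 = 1.
From the singleton clause (q_42'), q_42 = 0.
From the singleton clause (q_43), q_43 = 1.
That conflicts with the unit clause (q_43').
Backtrack on q_22: now try q_22 = 0.
From the singleton clause (q_23), q_23 = 1.
From the singleton clause (q_13'), q_13 = 0.
From the singleton clause (q_33'), q_33 = 0.
From the singleton clause (q_32), q_32 = 1.
From the singleton clause (q_12'), q_12 = 0.
From the singleton clause (q_42'), q_42 = 0.
From the singleton clause (q_43), q_43 = 1.
That conflicts with the unit clause (q_43').
Both values of q_22 lead to a conflict.
Both values of q_11 lead to a conflict.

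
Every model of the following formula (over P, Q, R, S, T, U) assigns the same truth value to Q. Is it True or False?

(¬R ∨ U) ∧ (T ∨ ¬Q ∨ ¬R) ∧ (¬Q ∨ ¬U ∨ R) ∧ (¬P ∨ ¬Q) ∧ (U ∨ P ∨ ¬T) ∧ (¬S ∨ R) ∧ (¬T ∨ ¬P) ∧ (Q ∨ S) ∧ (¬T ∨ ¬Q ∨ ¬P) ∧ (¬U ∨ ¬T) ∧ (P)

False

Suppose Q = True.
Unit clause (¬P) forces P = False.
That conflicts with the unit clause (P).
So every satisfying assignment has Q = False.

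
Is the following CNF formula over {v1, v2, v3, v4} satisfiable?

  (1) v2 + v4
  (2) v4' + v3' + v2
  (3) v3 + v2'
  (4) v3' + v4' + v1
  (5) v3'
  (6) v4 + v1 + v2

(v3') alone gives v3 = 0.
(v2') alone gives v2 = 0.
(v4) alone gives v4 = 1.
Every clause is now satisfied; v1 is unconstrained.
A satisfying assignment: v1: 0,  v2: 0,  v3: 0,  v4: 1.

Satisfiable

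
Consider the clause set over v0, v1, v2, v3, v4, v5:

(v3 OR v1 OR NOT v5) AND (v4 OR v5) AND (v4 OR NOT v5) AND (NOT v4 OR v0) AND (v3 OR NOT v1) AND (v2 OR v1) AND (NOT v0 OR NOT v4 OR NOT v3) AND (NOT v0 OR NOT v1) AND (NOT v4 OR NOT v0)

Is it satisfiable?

No

Branch on v4: set v4 = true.
(v0) alone gives v0 = true.
That conflicts with the unit clause (NOT v0).
Backtrack on v4: now try v4 = false.
(v5) alone gives v5 = true.
That conflicts with the unit clause (NOT v5).
Neither v4 = true nor v4 = false works.
No assignment satisfies every clause.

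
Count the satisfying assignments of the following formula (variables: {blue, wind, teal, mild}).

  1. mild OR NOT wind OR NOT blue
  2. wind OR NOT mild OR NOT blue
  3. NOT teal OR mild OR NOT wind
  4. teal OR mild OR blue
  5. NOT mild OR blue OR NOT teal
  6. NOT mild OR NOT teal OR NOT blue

There are 2^4 = 16 truth assignments over (blue, wind, teal, mild).
Check each against the 6 clauses (columns in the order blue, wind, teal, mild):
  F F F F  ✗ fails (teal OR mild OR blue)
  F F F T  ✓ satisfies all
  F F T F  ✓ satisfies all
  F F T T  ✗ fails (NOT mild OR blue OR NOT teal)
  F T F F  ✗ fails (teal OR mild OR blue)
  F T F T  ✓ satisfies all
  F T T F  ✗ fails (NOT teal OR mild OR NOT wind)
  F T T T  ✗ fails (NOT mild OR blue OR NOT teal)
  T F F F  ✓ satisfies all
  T F F T  ✗ fails (wind OR NOT mild OR NOT blue)
  T F T F  ✓ satisfies all
  T F T T  ✗ fails (wind OR NOT mild OR NOT blue)
  T T F F  ✗ fails (mild OR NOT wind OR NOT blue)
  T T F T  ✓ satisfies all
  T T T F  ✗ fails (mild OR NOT wind OR NOT blue)
  T T T T  ✗ fails (NOT mild OR NOT teal OR NOT blue)
6 of the 16 rows are models.

6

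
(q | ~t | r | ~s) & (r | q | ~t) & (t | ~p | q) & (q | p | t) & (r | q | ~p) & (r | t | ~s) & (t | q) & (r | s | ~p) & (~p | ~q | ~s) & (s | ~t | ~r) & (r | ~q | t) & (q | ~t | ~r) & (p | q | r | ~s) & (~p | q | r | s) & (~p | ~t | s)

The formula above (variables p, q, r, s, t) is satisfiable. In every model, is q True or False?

Suppose q = 0.
The clause (t) is unit, so t = 1.
The clause (r) is unit, so r = 1.
Now (~r) is unsatisfied and unit — conflict.
So every satisfying assignment has q = True.

True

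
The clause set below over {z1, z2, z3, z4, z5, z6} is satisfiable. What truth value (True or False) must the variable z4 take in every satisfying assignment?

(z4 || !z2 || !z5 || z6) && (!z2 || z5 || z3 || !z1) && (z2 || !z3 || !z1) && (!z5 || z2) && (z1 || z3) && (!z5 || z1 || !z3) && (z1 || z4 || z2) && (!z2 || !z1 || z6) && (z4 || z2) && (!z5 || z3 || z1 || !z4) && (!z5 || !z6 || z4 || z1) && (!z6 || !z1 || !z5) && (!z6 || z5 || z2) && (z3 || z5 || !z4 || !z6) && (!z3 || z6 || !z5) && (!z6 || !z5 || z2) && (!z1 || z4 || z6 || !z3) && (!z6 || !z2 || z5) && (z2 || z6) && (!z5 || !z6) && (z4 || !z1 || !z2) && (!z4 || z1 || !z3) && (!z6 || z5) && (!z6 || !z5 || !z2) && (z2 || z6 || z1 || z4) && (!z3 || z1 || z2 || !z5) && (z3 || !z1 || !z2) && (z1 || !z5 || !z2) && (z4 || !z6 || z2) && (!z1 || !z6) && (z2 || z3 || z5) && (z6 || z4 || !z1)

Suppose z4 = true.
Branch on z5: set z5 = false.
Unit clause (!z6) forces z6 = false.
Unit clause (z2) forces z2 = true.
Unit clause (!z1) forces z1 = false.
Unit clause (z3) forces z3 = true.
Now (!z3) is unsatisfied and unit — conflict.
Undo z5 and try z5 = true.
Unit clause (z2) forces z2 = true.
Unit clause (!z6) forces z6 = false.
Unit clause (!z1) forces z1 = false.
Now (z1) is unsatisfied and unit — conflict.
Either choice for z5 ends in contradiction.
So every satisfying assignment has z4 = False.

False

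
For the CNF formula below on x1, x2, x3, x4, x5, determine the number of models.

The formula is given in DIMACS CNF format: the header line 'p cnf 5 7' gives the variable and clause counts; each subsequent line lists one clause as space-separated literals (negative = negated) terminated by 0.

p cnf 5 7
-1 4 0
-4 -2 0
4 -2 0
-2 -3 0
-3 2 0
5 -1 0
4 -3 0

There are 2^5 = 32 truth assignments over (x1, x2, x3, x4, x5).
Split on x1. With x1 = True, the clauses containing x1 are satisfied and ¬x1 drops from the rest; 1 of the 2^4 = 16 assignments to the other variables satisfy what remains.
With x1 = False, by the same count on the reduced clause set, 4 assignments work.
Total: 1 + 4 = 5.

5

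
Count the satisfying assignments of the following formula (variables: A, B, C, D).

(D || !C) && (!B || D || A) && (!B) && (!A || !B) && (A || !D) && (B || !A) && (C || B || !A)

1

There are 2^4 = 16 truth assignments over (A, B, C, D).
Check each against the 7 clauses (columns in the order A, B, C, D):
  F F F F  ✓ satisfies all
  F F F T  ✗ fails (A || !D)
  F F T F  ✗ fails (D || !C)
  F F T T  ✗ fails (A || !D)
  F T F F  ✗ fails (!B || D || A)
  F T F T  ✗ fails (!B)
  F T T F  ✗ fails (D || !C)
  F T T T  ✗ fails (!B)
  T F F F  ✗ fails (B || !A)
  T F F T  ✗ fails (B || !A)
  T F T F  ✗ fails (D || !C)
  T F T T  ✗ fails (B || !A)
  T T F F  ✗ fails (!B)
  T T F T  ✗ fails (!B)
  T T T F  ✗ fails (D || !C)
  T T T T  ✗ fails (!B)
1 of the 16 rows is a model.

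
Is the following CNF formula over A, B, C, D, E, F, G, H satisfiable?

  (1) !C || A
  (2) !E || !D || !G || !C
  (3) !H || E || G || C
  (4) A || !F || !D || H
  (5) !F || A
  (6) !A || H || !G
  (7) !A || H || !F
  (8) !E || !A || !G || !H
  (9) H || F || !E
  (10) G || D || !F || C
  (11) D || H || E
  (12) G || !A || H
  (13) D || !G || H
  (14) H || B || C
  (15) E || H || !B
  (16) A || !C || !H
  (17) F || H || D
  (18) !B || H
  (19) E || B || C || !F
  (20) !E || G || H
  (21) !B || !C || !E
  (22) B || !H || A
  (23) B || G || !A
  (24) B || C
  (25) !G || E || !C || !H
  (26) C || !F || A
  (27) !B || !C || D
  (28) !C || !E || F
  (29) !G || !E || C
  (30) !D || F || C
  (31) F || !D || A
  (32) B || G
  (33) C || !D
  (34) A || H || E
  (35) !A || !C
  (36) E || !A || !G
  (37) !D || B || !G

Yes, satisfiable

Suppose C = false.
(B) alone gives B = true.
(H) alone gives H = true.
(!D) alone gives D = false.
Suppose E = false.
(G) alone gives G = true.
(!A) alone gives A = false.
(!F) alone gives F = false.
This assignment satisfies each clause.
A satisfying assignment: A=false; B=true; C=false; D=false; E=false; F=false; G=true; H=true.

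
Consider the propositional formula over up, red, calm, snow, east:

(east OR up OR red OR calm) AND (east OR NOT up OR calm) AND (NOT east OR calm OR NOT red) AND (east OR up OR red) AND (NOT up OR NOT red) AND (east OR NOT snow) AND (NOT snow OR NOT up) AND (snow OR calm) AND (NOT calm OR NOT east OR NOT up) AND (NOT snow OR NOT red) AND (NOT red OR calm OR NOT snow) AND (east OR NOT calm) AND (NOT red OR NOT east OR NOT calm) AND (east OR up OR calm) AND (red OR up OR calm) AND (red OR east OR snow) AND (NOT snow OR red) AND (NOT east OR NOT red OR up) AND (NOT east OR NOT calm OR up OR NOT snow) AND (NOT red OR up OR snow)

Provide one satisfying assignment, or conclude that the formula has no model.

up ↦ false, red ↦ false, calm ↦ true, snow ↦ false, east ↦ true

Suppose up = false.
Suppose east = true.
From the singleton clause (NOT red), red = false.
From the singleton clause (calm), calm = true.
From the singleton clause (NOT snow), snow = false.
All clauses are satisfied.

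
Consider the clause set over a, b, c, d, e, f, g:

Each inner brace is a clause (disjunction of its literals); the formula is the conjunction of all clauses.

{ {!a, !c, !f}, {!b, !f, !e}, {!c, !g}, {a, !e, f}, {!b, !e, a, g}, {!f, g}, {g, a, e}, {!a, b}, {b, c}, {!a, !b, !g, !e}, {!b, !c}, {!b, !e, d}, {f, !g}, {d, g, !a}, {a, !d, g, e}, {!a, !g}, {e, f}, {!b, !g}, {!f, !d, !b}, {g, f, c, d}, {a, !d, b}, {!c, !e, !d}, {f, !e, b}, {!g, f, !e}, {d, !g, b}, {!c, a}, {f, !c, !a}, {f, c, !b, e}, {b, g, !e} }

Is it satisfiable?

Suppose c = false.
From the singleton clause (b), b = true.
From the singleton clause (!g), g = false.
From the singleton clause (!f), f = false.
From the singleton clause (e), e = true.
From the singleton clause (a), a = true.
From the singleton clause (d), d = true.
All clauses are satisfied.
A satisfying assignment: a=true; b=true; c=false; d=true; e=true; f=false; g=false.

Yes, satisfiable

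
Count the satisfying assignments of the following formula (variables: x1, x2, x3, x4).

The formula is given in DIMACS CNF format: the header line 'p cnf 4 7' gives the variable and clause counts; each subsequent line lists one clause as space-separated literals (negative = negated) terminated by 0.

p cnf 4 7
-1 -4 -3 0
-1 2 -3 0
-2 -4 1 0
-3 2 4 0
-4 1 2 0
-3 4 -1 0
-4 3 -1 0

There are 2^4 = 16 truth assignments over (x1, x2, x3, x4).
Split on x4. With x4 = True, the clauses containing x4 are satisfied and ¬x4 drops from the rest; 0 of the 2^3 = 8 assignments to the other variables satisfy what remains.
With x4 = False, by the same count on the reduced clause set, 5 assignments work.
(One model: x1=F, x2=F, x3=F, x4=F.)
Total: 0 + 5 = 5.

5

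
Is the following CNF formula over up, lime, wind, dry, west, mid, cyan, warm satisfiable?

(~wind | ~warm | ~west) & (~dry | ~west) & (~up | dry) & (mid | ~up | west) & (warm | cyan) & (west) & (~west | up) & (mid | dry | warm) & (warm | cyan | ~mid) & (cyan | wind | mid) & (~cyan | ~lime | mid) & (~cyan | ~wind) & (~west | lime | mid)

Unsatisfiable

The clause (west) is unit, so west = 1.
The clause (~dry) is unit, so dry = 0.
The clause (~up) is unit, so up = 0.
Now (up) is unsatisfied and unit — conflict.
No assignment satisfies every clause.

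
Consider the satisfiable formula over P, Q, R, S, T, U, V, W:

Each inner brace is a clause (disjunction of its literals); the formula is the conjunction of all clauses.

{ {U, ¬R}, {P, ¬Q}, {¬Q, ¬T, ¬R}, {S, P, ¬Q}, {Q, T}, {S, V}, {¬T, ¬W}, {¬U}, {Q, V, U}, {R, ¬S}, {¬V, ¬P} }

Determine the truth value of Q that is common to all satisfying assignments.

Suppose Q = True.
(P) alone gives P = True.
(¬U) alone gives U = False.
(¬R) alone gives R = False.
(¬S) alone gives S = False.
(V) alone gives V = True.
Now (¬V) is unsatisfied and unit — conflict.
So every satisfying assignment has Q = False.

False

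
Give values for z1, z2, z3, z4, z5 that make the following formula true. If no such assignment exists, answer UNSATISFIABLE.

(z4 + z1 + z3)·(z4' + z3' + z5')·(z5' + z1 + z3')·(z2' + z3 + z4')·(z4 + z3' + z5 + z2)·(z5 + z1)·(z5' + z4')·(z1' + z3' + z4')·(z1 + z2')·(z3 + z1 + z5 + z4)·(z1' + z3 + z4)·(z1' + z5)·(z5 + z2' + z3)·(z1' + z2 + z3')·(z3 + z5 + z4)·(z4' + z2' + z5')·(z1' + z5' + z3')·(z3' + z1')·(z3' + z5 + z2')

Branch on z5: set z5 = 1.
From the singleton clause (z4'), z4 = 0.
Branch on z1: set z1 = 1.
From the singleton clause (z3), z3 = 1.
That conflicts with the unit clause (z3').
That branch fails; take z1 = 0 instead.
From the singleton clause (z3), z3 = 1.
That conflicts with the unit clause (z3').
Either choice for z1 ends in contradiction.
That branch fails; take z5 = 0 instead.
From the singleton clause (z1), z1 = 1.
That conflicts with the unit clause (z1').
Either choice for z5 ends in contradiction.

UNSATISFIABLE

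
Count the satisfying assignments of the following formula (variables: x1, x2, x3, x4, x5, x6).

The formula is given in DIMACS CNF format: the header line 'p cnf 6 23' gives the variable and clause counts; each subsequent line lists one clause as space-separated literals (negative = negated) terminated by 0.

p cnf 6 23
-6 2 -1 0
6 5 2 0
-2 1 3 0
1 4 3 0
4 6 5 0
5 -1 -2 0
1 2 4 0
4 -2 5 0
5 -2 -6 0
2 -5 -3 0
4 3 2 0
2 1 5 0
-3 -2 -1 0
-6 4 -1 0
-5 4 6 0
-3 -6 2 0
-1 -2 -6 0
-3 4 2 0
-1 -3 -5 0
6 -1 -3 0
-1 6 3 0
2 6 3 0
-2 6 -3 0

There are 2^6 = 64 truth assignments over (x1, x2, x3, x4, x5, x6).
Split on x6. With x6 = True, the clauses containing x6 are satisfied and ¬x6 drops from the rest; 3 of the 2^5 = 32 assignments to the other variables satisfy what remains.
With x6 = False, by the same count on the reduced clause set, 0 assignments work.
(One model: x1=F, x2=F, x3=F, x4=T, x5=T, x6=T.)
Total: 3 + 0 = 3.

3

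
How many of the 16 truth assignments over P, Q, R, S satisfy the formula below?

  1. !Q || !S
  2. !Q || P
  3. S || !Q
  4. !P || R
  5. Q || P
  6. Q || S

1

There are 2^4 = 16 truth assignments over (P, Q, R, S).
Check each against the 6 clauses (columns in the order P, Q, R, S):
  F F F F  ✗ fails (Q || P)
  F F F T  ✗ fails (Q || P)
  F F T F  ✗ fails (Q || P)
  F F T T  ✗ fails (Q || P)
  F T F F  ✗ fails (!Q || P)
  F T F T  ✗ fails (!Q || !S)
  F T T F  ✗ fails (!Q || P)
  F T T T  ✗ fails (!Q || !S)
  T F F F  ✗ fails (!P || R)
  T F F T  ✗ fails (!P || R)
  T F T F  ✗ fails (Q || S)
  T F T T  ✓ satisfies all
  T T F F  ✗ fails (S || !Q)
  T T F T  ✗ fails (!Q || !S)
  T T T F  ✗ fails (S || !Q)
  T T T T  ✗ fails (!Q || !S)
1 of the 16 rows is a model.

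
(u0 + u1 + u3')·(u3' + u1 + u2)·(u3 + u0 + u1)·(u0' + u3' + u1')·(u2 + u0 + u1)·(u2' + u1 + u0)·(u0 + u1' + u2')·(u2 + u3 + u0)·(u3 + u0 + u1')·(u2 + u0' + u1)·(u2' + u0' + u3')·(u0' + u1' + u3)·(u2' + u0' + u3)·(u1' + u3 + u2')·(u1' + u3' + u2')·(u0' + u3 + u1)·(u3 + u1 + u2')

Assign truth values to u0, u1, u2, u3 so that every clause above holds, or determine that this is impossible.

u0 ↦ 0, u1 ↦ 1, u2 ↦ 0, u3 ↦ 1

Case u0 = 0:
Case u1 = 1:
From the singleton clause (u2'), u2 = 0.
From the singleton clause (u3), u3 = 1.
Every clause now holds.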